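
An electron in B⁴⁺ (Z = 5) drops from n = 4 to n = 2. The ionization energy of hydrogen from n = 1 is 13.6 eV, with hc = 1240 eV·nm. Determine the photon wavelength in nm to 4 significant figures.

19.45 nm

For Z = 5 the level energies scale as Z², so the effective Rydberg energy is 13.6 × 25 = 340.0 eV.
ΔE = 340.0 × (1/2² − 1/4²) = 340.0 × 0.1875 = 63.75 eV.
λ = hc/ΔE = 1240 / 63.75 = 19.45 nm.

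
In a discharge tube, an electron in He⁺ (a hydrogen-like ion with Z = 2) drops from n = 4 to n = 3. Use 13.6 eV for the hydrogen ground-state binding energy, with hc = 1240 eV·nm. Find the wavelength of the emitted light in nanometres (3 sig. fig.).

469 nm

For Z = 2 the level energies scale as Z², so the effective Rydberg energy is 13.6 × 4 = 54.40 eV.
ΔE = 54.40 × (1/3² − 1/4²) = 54.40 × 0.04861 = 2.644 eV.
λ = hc/ΔE = 1240 / 2.644 = 469 nm.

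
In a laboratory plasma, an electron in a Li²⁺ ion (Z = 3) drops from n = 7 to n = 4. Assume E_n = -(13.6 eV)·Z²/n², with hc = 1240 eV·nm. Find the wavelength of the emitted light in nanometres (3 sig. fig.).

For Z = 3 the level energies scale as Z², so the effective Rydberg energy is 13.6 × 9 = 122.4 eV.
ΔE = 122.4 × (1/4² − 1/7²) = 122.4 × 0.04209 = 5.152 eV.
λ = hc/ΔE = 1240 / 5.152 = 241 nm.

241 nm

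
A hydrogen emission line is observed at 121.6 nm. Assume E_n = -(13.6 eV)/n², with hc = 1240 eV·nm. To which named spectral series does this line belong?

Lyman

ΔE = 1240/121.6 = 10.20 eV.
This matches 13.6 × (1/1² − 1/2²), so n_f = 1: the Lyman series.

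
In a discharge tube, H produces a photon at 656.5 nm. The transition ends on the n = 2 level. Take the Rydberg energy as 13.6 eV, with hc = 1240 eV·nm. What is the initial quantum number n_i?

n_i = 3

The photon energy is ΔE = hc/λ = 1240 / 656.5 = 1.889 eV.
With Z = 1, ΔE = 13.60 × (1/n_f² − 1/n_i²), so 1/n_f² − 1/n_i² = 0.1389.
With n_f = 2: 1/n_i² = 1/4 − 0.1389 = 0.1111, so n_i ≈ 3.00.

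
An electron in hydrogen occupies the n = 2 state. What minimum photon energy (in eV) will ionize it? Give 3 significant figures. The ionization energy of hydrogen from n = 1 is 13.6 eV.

3.40 eV

E_2 = −13.60/4 = −3.40 eV, so ionization (to E = 0) requires 3.40 eV.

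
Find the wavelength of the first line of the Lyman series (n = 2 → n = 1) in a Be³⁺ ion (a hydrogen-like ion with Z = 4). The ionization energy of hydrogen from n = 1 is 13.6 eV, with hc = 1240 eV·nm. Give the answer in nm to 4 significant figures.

7.598 nm

The Lyman series terminates on n_f = 1; the first line has n_i = 1+1 = 2.
ΔE = 217.6 × (1/1² − 1/2²) = 163.2 eV.
λ = 1240 / 163.2 = 7.598 nm.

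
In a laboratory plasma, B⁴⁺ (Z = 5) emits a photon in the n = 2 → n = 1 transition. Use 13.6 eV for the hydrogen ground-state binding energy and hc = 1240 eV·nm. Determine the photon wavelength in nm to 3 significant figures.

For Z = 5 the level energies scale as Z², so the effective Rydberg energy is 13.6 × 25 = 340.0 eV.
ΔE = 340.0 × (1/1² − 1/2²) = 340.0 × 0.7500 = 255.0 eV.
λ = hc/ΔE = 1240 / 255.0 = 4.86 nm.

4.86 nm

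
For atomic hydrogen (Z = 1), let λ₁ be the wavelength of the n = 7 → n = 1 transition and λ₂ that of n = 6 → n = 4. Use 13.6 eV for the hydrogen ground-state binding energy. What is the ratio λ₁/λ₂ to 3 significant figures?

λ ∝ 1/ΔE ∝ 1/(1/n_f² − 1/n_i²), and the Z² and hc factors cancel in the ratio.
λ₁/λ₂ = (1/4² − 1/6²)/(1/1² − 1/7²) = 0.03472/0.9796 = 0.0354.

0.0354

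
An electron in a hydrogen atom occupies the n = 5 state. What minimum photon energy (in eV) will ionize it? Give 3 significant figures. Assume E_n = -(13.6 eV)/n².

E_5 = −13.60/25 = −0.544 eV, so ionization (to E = 0) requires 0.544 eV.

0.544 eV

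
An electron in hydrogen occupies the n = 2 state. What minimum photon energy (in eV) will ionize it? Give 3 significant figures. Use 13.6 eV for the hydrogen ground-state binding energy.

3.40 eV

E_2 = −13.60/4 = −3.40 eV, so ionization (to E = 0) requires 3.40 eV.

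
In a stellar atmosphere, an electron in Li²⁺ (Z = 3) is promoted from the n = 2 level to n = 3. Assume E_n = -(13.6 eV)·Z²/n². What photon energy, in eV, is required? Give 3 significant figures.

The Bohr energies scale as Z², so for Z = 3: E_n = −122.4/n² eV.
E_3 = −122.4/9 = −13.60 eV and E_2 = −122.4/4 = −30.60 eV.
The photon energy is |E_3 − E_2| = 17.0 eV.

17.0 eV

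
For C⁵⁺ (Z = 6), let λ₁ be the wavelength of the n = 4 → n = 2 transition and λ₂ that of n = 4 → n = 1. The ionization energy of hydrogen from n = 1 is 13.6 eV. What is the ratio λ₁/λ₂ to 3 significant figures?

5.00

λ ∝ 1/ΔE ∝ 1/(1/n_f² − 1/n_i²), and the Z² and hc factors cancel in the ratio.
λ₁/λ₂ = (1/1² − 1/4²)/(1/2² − 1/4²) = 0.9375/0.1875 = 5.00.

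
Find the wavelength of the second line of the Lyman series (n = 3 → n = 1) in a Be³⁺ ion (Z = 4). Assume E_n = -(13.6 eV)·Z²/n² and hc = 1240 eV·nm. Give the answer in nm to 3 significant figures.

6.41 nm

The Lyman series terminates on n_f = 1; the second line has n_i = 1+2 = 3.
ΔE = 217.6 × (1/1² − 1/3²) = 193.4 eV.
λ = 1240 / 193.4 = 6.41 nm.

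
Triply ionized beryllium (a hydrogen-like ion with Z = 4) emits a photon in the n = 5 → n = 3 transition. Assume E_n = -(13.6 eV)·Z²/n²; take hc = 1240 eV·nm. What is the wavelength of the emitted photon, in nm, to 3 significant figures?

For Z = 4 the level energies scale as Z², so the effective Rydberg energy is 13.6 × 16 = 217.6 eV.
ΔE = 217.6 × (1/3² − 1/5²) = 217.6 × 0.07111 = 15.47 eV.
λ = hc/ΔE = 1240 / 15.47 = 80.1 nm.

80.1 nm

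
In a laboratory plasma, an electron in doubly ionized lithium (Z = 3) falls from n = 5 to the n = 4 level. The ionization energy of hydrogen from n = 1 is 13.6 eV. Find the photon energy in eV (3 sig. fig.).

2.75 eV

The Bohr energies scale as Z², so for Z = 3: E_n = −122.4/n² eV.
E_5 = −122.4/25 = −4.896 eV and E_4 = −122.4/16 = −7.650 eV.
The photon energy is |E_5 − E_4| = 2.75 eV.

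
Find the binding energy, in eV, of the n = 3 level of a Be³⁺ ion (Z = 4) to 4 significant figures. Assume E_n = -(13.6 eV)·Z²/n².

24.18 eV

E_n = −13.6 Z²/n² = −217.6/n² eV for Z = 4.
E_3 = −217.6/9 = −24.18 eV, so ionization (to E = 0) requires 24.18 eV.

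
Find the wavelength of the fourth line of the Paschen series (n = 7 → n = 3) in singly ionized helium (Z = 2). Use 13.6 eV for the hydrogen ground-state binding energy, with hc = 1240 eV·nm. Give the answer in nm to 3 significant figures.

251 nm

The Paschen series terminates on n_f = 3; the fourth line has n_i = 3+4 = 7.
ΔE = 54.40 × (1/3² − 1/7²) = 4.934 eV.
λ = 1240 / 4.934 = 251 nm.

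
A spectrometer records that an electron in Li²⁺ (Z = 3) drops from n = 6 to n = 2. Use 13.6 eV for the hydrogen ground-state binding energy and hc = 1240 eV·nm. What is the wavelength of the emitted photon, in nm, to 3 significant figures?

For Z = 3 the level energies scale as Z², so the effective Rydberg energy is 13.6 × 9 = 122.4 eV.
ΔE = 122.4 × (1/2² − 1/6²) = 122.4 × 0.2222 = 27.20 eV.
λ = hc/ΔE = 1240 / 27.20 = 45.6 nm.

45.6 nm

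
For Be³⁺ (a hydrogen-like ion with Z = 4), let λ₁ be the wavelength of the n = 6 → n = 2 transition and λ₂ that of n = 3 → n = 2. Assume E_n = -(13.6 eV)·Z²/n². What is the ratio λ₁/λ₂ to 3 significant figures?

0.625

λ ∝ 1/ΔE ∝ 1/(1/n_f² − 1/n_i²), and the Z² and hc factors cancel in the ratio.
λ₁/λ₂ = (1/2² − 1/3²)/(1/2² − 1/6²) = 0.1389/0.2222 = 0.625.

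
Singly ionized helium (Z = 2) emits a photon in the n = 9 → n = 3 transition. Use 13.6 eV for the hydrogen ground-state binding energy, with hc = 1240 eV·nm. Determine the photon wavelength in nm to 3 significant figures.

231 nm

For Z = 2 the level energies scale as Z², so the effective Rydberg energy is 13.6 × 4 = 54.40 eV.
ΔE = 54.40 × (1/3² − 1/9²) = 54.40 × 0.09877 = 5.373 eV.
λ = hc/ΔE = 1240 / 5.373 = 231 nm.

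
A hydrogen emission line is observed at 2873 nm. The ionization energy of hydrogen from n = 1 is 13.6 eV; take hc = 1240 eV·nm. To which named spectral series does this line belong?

Pfund

ΔE = 1240/2873 = 0.4316 eV.
This matches 13.6 × (1/5² − 1/11²), so n_f = 5: the Pfund series.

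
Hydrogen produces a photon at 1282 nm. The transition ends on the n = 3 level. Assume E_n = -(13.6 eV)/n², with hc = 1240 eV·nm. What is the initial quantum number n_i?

n_i = 5

The photon energy is ΔE = hc/λ = 1240 / 1282 = 0.9672 eV.
With Z = 1, ΔE = 13.60 × (1/n_f² − 1/n_i²), so 1/n_f² − 1/n_i² = 0.07112.
With n_f = 3: 1/n_i² = 1/9 − 0.07112 = 0.03999, so n_i ≈ 5.00.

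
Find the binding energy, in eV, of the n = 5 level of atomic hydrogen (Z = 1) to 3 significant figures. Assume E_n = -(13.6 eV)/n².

0.544 eV

E_5 = −13.60/25 = −0.544 eV, so ionization (to E = 0) requires 0.544 eV.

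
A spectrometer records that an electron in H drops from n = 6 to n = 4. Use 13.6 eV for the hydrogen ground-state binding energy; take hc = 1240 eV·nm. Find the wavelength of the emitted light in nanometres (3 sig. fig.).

ΔE = 13.60 × (1/4² − 1/6²) = 13.60 × 0.03472 = 0.4722 eV.
λ = hc/ΔE = 1240 / 0.4722 = 2630 nm.
This line belongs to the Brackett series.

2630 nm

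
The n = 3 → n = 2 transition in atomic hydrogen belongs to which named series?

The series is set by the lower level: n_f = 2 is the Balmer series.

Balmer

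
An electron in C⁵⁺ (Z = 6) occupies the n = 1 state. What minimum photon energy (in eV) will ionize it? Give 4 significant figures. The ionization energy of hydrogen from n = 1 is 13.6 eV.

489.6 eV

E_n = −13.6 Z²/n² = −489.6/n² eV for Z = 6.
E_1 = −489.6/1 = −489.6 eV, so ionization (to E = 0) requires 489.6 eV.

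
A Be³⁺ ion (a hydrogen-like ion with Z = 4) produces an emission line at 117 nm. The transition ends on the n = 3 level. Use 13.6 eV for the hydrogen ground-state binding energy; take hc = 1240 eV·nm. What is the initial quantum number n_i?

n_i = 4

The photon energy is ΔE = hc/λ = 1240 / 117 = 10.60 eV.
With Z = 4, ΔE = 217.6 × (1/n_f² − 1/n_i²), so 1/n_f² − 1/n_i² = 0.04871.
With n_f = 3: 1/n_i² = 1/9 − 0.04871 = 0.06241, so n_i ≈ 4.00.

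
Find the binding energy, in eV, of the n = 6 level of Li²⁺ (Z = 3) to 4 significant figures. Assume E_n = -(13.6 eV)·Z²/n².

3.400 eV

E_n = −13.6 Z²/n² = −122.4/n² eV for Z = 3.
E_6 = −122.4/36 = −3.400 eV, so ionization (to E = 0) requires 3.400 eV.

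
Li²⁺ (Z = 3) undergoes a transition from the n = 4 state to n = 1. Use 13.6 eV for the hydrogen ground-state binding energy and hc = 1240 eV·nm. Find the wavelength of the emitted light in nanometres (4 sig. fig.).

10.81 nm

For Z = 3 the level energies scale as Z², so the effective Rydberg energy is 13.6 × 9 = 122.4 eV.
ΔE = 122.4 × (1/1² − 1/4²) = 122.4 × 0.9375 = 114.8 eV.
λ = hc/ΔE = 1240 / 114.8 = 10.81 nm.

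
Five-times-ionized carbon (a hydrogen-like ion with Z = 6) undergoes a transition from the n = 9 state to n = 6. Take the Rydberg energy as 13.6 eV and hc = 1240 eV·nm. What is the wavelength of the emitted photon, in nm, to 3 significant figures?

164 nm

For Z = 6 the level energies scale as Z², so the effective Rydberg energy is 13.6 × 36 = 489.6 eV.
ΔE = 489.6 × (1/6² − 1/9²) = 489.6 × 0.01543 = 7.556 eV.
λ = hc/ΔE = 1240 / 7.556 = 164 nm.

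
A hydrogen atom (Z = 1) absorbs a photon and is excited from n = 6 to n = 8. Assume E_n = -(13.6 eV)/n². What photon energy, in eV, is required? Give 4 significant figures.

0.1653 eV

E_8 = −13.60/64 = −0.2125 eV and E_6 = −13.60/36 = −0.3778 eV.
The photon energy is |E_8 − E_6| = 0.1653 eV.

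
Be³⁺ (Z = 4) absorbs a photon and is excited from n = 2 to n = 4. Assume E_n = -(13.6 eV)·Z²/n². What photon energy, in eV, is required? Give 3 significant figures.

The Bohr energies scale as Z², so for Z = 4: E_n = −217.6/n² eV.
E_4 = −217.6/16 = −13.60 eV and E_2 = −217.6/4 = −54.40 eV.
The photon energy is |E_4 − E_2| = 40.8 eV.

40.8 eV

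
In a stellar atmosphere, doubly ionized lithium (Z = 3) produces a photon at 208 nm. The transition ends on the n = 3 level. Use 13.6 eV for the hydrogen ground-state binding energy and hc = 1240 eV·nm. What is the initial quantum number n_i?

The photon energy is ΔE = hc/λ = 1240 / 208 = 5.962 eV.
With Z = 3, ΔE = 122.4 × (1/n_f² − 1/n_i²), so 1/n_f² − 1/n_i² = 0.04871.
With n_f = 3: 1/n_i² = 1/9 − 0.04871 = 0.06241, so n_i ≈ 4.00.

n_i = 4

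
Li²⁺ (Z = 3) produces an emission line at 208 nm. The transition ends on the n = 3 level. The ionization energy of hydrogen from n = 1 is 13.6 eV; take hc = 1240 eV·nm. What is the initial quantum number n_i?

n_i = 4

The photon energy is ΔE = hc/λ = 1240 / 208 = 5.962 eV.
With Z = 3, ΔE = 122.4 × (1/n_f² − 1/n_i²), so 1/n_f² − 1/n_i² = 0.04871.
With n_f = 3: 1/n_i² = 1/9 − 0.04871 = 0.06241, so n_i ≈ 4.00.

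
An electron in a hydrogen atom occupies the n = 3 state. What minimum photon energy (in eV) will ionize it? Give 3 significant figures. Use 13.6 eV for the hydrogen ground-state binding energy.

1.51 eV

E_3 = −13.60/9 = −1.51 eV, so ionization (to E = 0) requires 1.51 eV.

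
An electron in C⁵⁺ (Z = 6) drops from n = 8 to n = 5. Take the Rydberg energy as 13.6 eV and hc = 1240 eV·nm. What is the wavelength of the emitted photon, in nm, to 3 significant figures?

104 nm

For Z = 6 the level energies scale as Z², so the effective Rydberg energy is 13.6 × 36 = 489.6 eV.
ΔE = 489.6 × (1/5² − 1/8²) = 489.6 × 0.02438 = 11.93 eV.
λ = hc/ΔE = 1240 / 11.93 = 104 nm.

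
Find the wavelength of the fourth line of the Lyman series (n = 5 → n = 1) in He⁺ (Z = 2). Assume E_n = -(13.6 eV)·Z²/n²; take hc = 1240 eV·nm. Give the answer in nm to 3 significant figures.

23.7 nm

The Lyman series terminates on n_f = 1; the fourth line has n_i = 1+4 = 5.
ΔE = 54.40 × (1/1² − 1/5²) = 52.22 eV.
λ = 1240 / 52.22 = 23.7 nm.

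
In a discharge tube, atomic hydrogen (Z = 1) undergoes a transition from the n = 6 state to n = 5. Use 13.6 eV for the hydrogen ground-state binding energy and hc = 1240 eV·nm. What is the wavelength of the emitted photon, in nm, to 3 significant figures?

ΔE = 13.60 × (1/5² − 1/6²) = 13.60 × 0.01222 = 0.1662 eV.
λ = hc/ΔE = 1240 / 0.1662 = 7460 nm.

7460 nm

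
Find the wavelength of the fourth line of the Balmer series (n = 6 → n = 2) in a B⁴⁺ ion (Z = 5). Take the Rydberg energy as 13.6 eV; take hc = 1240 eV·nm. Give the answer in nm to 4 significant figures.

16.41 nm

The Balmer series terminates on n_f = 2; the fourth line has n_i = 2+4 = 6.
ΔE = 340.0 × (1/2² − 1/6²) = 75.56 eV.
λ = 1240 / 75.56 = 16.41 nm.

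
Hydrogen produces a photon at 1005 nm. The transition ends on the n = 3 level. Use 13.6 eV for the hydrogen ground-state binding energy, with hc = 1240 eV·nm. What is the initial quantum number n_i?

The photon energy is ΔE = hc/λ = 1240 / 1005 = 1.234 eV.
With Z = 1, ΔE = 13.60 × (1/n_f² − 1/n_i²), so 1/n_f² − 1/n_i² = 0.09072.
With n_f = 3: 1/n_i² = 1/9 − 0.09072 = 0.02039, so n_i ≈ 7.00.

n_i = 7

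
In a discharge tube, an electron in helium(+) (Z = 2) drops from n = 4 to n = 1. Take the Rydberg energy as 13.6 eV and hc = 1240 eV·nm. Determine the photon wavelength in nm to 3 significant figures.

For Z = 2 the level energies scale as Z², so the effective Rydberg energy is 13.6 × 4 = 54.40 eV.
ΔE = 54.40 × (1/1² − 1/4²) = 54.40 × 0.9375 = 51.00 eV.
λ = hc/ΔE = 1240 / 51.00 = 24.3 nm.

24.3 nm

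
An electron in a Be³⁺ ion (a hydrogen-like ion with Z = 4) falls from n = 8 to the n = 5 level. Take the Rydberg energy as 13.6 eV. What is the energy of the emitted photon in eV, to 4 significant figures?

The Bohr energies scale as Z², so for Z = 4: E_n = −217.6/n² eV.
E_8 = −217.6/64 = −3.400 eV and E_5 = −217.6/25 = −8.704 eV.
The photon energy is |E_8 − E_5| = 5.304 eV.

5.304 eV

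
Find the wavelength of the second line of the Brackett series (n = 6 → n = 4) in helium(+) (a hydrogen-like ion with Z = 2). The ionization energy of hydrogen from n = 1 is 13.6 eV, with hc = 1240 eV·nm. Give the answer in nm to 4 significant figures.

The Brackett series terminates on n_f = 4; the second line has n_i = 4+2 = 6.
ΔE = 54.40 × (1/4² − 1/6²) = 1.889 eV.
λ = 1240 / 1.889 = 656.5 nm.

656.5 nm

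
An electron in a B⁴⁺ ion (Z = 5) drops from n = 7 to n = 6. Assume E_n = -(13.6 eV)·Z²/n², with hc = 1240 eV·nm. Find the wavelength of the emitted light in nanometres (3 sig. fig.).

For Z = 5 the level energies scale as Z², so the effective Rydberg energy is 13.6 × 25 = 340.0 eV.
ΔE = 340.0 × (1/6² − 1/7²) = 340.0 × 0.007370 = 2.506 eV.
λ = hc/ΔE = 1240 / 2.506 = 495 nm.

495 nm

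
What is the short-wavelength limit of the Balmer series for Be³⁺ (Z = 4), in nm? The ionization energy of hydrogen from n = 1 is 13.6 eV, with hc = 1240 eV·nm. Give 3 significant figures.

22.8 nm

The Balmer series has lower level n_f = 2; the series limit corresponds to n_i → ∞.
ΔE_max = 13.6 × 16 / 2² = 54.40 eV.
λ_min = 1240 / 54.40 = 22.8 nm.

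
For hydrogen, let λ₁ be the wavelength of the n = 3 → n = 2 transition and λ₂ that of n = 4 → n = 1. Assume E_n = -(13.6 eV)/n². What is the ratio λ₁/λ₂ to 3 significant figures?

λ ∝ 1/ΔE ∝ 1/(1/n_f² − 1/n_i²), and the Z² and hc factors cancel in the ratio.
λ₁/λ₂ = (1/1² − 1/4²)/(1/2² − 1/3²) = 0.9375/0.1389 = 6.75.

6.75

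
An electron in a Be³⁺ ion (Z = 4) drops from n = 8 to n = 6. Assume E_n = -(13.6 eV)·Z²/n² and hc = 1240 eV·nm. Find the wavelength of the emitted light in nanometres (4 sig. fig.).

For Z = 4 the level energies scale as Z², so the effective Rydberg energy is 13.6 × 16 = 217.6 eV.
ΔE = 217.6 × (1/6² − 1/8²) = 217.6 × 0.01215 = 2.644 eV.
λ = hc/ΔE = 1240 / 2.644 = 468.9 nm.

468.9 nm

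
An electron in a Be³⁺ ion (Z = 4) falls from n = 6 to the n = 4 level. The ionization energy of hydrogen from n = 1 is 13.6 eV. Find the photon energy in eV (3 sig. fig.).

7.56 eV

The Bohr energies scale as Z², so for Z = 4: E_n = −217.6/n² eV.
E_6 = −217.6/36 = −6.044 eV and E_4 = −217.6/16 = −13.60 eV.
The photon energy is |E_6 − E_4| = 7.56 eV.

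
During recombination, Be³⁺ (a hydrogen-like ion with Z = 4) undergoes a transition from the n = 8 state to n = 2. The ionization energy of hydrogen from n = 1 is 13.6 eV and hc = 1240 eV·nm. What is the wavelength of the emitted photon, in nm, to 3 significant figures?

For Z = 4 the level energies scale as Z², so the effective Rydberg energy is 13.6 × 16 = 217.6 eV.
ΔE = 217.6 × (1/2² − 1/8²) = 217.6 × 0.2344 = 51.00 eV.
λ = hc/ΔE = 1240 / 51.00 = 24.3 nm.

24.3 nm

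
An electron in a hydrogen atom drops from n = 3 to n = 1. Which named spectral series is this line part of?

Lyman

The series is set by the lower level: n_f = 1 is the Lyman series.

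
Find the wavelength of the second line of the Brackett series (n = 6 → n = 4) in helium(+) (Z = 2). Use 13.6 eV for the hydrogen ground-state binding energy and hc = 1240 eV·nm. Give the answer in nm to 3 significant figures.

The Brackett series terminates on n_f = 4; the second line has n_i = 4+2 = 6.
ΔE = 54.40 × (1/4² − 1/6²) = 1.889 eV.
λ = 1240 / 1.889 = 656 nm.

656 nm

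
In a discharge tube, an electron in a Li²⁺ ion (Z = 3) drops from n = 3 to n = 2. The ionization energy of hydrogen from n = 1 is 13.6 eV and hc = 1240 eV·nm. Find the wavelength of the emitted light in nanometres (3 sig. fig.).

72.9 nm

For Z = 3 the level energies scale as Z², so the effective Rydberg energy is 13.6 × 9 = 122.4 eV.
ΔE = 122.4 × (1/2² − 1/3²) = 122.4 × 0.1389 = 17.00 eV.
λ = hc/ΔE = 1240 / 17.00 = 72.9 nm.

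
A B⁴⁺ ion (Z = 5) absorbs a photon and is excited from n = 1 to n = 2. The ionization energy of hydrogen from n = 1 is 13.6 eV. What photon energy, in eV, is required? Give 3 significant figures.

The Bohr energies scale as Z², so for Z = 5: E_n = −340.0/n² eV.
E_2 = −340.0/4 = −85.00 eV and E_1 = −340.0/1 = −340.0 eV.
The photon energy is |E_2 − E_1| = 255 eV.

255 eV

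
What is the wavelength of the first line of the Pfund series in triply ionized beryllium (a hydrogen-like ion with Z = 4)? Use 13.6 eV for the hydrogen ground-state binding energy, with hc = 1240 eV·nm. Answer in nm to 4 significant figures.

The Pfund series terminates on n_f = 5; the first line has n_i = 5+1 = 6.
ΔE = 217.6 × (1/5² − 1/6²) = 2.660 eV.
λ = 1240 / 2.660 = 466.2 nm.

466.2 nm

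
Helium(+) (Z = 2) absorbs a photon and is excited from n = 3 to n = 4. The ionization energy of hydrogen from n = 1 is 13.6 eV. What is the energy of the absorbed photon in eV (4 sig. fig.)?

The Bohr energies scale as Z², so for Z = 2: E_n = −54.40/n² eV.
E_4 = −54.40/16 = −3.400 eV and E_3 = −54.40/9 = −6.044 eV.
The photon energy is |E_4 − E_3| = 2.644 eV.

2.644 eV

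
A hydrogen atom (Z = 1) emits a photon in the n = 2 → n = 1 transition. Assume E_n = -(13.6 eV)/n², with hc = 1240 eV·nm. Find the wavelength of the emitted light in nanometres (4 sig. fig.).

121.6 nm

ΔE = 13.60 × (1/1² − 1/2²) = 13.60 × 0.7500 = 10.20 eV.
λ = hc/ΔE = 1240 / 10.20 = 121.6 nm.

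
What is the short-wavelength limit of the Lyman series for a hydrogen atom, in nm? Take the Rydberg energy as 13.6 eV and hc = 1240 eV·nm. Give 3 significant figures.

The Lyman series has lower level n_f = 1; the series limit corresponds to n_i → ∞.
ΔE_max = 13.6 × 1 / 1² = 13.60 eV.
λ_min = 1240 / 13.60 = 91.2 nm.

91.2 nm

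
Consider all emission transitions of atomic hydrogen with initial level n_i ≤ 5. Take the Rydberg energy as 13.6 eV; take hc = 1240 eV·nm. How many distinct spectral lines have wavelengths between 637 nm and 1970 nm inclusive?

3

Enumerate all n_i → n_f pairs with 1 ≤ n_f < n_i ≤ 5 and compute λ = 1240 / [13.6·1·(1/n_f² − 1/n_i²)].
Lines falling in [637, 1970] nm: 3→2 (656.5 nm), 5→3 (1282 nm), 4→3 (1876 nm).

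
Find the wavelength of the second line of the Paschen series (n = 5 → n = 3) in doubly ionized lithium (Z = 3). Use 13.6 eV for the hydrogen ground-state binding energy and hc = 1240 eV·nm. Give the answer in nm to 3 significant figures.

142 nm

The Paschen series terminates on n_f = 3; the second line has n_i = 3+2 = 5.
ΔE = 122.4 × (1/3² − 1/5²) = 8.704 eV.
λ = 1240 / 8.704 = 142 nm.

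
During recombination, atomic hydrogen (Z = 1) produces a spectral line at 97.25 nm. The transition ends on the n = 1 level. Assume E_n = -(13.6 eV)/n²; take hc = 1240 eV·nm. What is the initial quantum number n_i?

The photon energy is ΔE = hc/λ = 1240 / 97.25 = 12.75 eV.
With Z = 1, ΔE = 13.60 × (1/n_f² − 1/n_i²), so 1/n_f² − 1/n_i² = 0.9375.
With n_f = 1: 1/n_i² = 1/1 − 0.9375 = 0.06245, so n_i ≈ 4.00.

n_i = 4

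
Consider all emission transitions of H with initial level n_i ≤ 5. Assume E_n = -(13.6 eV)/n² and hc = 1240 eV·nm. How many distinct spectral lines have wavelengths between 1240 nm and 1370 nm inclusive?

1

Enumerate all n_i → n_f pairs with 1 ≤ n_f < n_i ≤ 5 and compute λ = 1240 / [13.6·1·(1/n_f² − 1/n_i²)].
Lines falling in [1240, 1370] nm: 5→3 (1282 nm).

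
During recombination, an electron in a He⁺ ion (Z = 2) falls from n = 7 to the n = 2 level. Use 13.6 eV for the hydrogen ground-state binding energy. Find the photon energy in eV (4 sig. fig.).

The Bohr energies scale as Z², so for Z = 2: E_n = −54.40/n² eV.
E_7 = −54.40/49 = −1.110 eV and E_2 = −54.40/4 = −13.60 eV.
The photon energy is |E_7 − E_2| = 12.49 eV.

12.49 eV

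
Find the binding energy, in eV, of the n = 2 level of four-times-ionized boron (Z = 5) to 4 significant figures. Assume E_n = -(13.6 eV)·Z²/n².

85.00 eV

E_n = −13.6 Z²/n² = −340.0/n² eV for Z = 5.
E_2 = −340.0/4 = −85.00 eV, so ionization (to E = 0) requires 85.00 eV.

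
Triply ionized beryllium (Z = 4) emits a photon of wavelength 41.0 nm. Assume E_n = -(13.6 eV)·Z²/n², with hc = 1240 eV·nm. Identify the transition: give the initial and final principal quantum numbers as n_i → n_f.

The photon energy is ΔE = hc/λ = 1240 / 41.0 = 30.24 eV.
With Z = 4, ΔE = 217.6 × (1/n_f² − 1/n_i²), so 1/n_f² − 1/n_i² = 0.1390.
Trying n_f = 2 gives 1/n_i² = 0.1110, i.e. n_i ≈ 3; this pair matches.

n_i = 3, n_f = 2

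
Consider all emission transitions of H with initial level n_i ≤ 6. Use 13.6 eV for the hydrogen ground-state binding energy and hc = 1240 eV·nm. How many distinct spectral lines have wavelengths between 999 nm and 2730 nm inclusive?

Enumerate all n_i → n_f pairs with 1 ≤ n_f < n_i ≤ 6 and compute λ = 1240 / [13.6·1·(1/n_f² − 1/n_i²)].
Lines falling in [999, 2730] nm: 6→3 (1094 nm), 5→3 (1282 nm), 4→3 (1876 nm), 6→4 (2626 nm).

4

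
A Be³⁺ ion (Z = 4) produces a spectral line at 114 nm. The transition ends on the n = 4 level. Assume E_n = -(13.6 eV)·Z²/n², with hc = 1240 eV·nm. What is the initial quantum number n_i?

The photon energy is ΔE = hc/λ = 1240 / 114 = 10.88 eV.
With Z = 4, ΔE = 217.6 × (1/n_f² − 1/n_i²), so 1/n_f² − 1/n_i² = 0.04999.
With n_f = 4: 1/n_i² = 1/16 − 0.04999 = 0.01251, so n_i ≈ 8.94.

n_i = 9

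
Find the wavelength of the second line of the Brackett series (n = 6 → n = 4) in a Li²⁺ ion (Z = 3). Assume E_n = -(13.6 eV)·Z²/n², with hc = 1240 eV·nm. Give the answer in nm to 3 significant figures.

292 nm

The Brackett series terminates on n_f = 4; the second line has n_i = 4+2 = 6.
ΔE = 122.4 × (1/4² − 1/6²) = 4.250 eV.
λ = 1240 / 4.250 = 292 nm.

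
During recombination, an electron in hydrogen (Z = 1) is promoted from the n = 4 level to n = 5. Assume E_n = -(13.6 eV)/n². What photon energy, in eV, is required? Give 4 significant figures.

E_5 = −13.60/25 = −0.5440 eV and E_4 = −13.60/16 = −0.8500 eV.
The photon energy is |E_5 − E_4| = 0.3060 eV.

0.3060 eV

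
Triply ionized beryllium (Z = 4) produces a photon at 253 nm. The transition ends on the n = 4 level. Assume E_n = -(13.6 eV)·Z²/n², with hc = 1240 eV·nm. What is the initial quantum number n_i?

The photon energy is ΔE = hc/λ = 1240 / 253 = 4.901 eV.
With Z = 4, ΔE = 217.6 × (1/n_f² − 1/n_i²), so 1/n_f² − 1/n_i² = 0.02252.
With n_f = 4: 1/n_i² = 1/16 − 0.02252 = 0.03998, so n_i ≈ 5.00.

n_i = 5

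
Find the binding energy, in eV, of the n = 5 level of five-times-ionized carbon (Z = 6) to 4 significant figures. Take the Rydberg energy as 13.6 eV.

E_n = −13.6 Z²/n² = −489.6/n² eV for Z = 6.
E_5 = −489.6/25 = −19.58 eV, so ionization (to E = 0) requires 19.58 eV.

19.58 eV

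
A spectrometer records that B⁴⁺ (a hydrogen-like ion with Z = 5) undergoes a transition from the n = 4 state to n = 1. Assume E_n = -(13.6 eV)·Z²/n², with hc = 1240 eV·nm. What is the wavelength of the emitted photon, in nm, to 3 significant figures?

3.89 nm

For Z = 5 the level energies scale as Z², so the effective Rydberg energy is 13.6 × 25 = 340.0 eV.
ΔE = 340.0 × (1/1² − 1/4²) = 340.0 × 0.9375 = 318.8 eV.
λ = hc/ΔE = 1240 / 318.8 = 3.89 nm.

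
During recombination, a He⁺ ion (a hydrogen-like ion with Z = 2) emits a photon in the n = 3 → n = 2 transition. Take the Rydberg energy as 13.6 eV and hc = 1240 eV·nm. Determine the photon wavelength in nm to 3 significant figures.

For Z = 2 the level energies scale as Z², so the effective Rydberg energy is 13.6 × 4 = 54.40 eV.
ΔE = 54.40 × (1/2² − 1/3²) = 54.40 × 0.1389 = 7.556 eV.
λ = hc/ΔE = 1240 / 7.556 = 164 nm.

164 nm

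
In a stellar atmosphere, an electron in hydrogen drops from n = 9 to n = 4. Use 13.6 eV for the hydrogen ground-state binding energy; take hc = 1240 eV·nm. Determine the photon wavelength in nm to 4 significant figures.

1818 nm

ΔE = 13.60 × (1/4² − 1/9²) = 13.60 × 0.05015 = 0.6821 eV.
λ = hc/ΔE = 1240 / 0.6821 = 1818 nm.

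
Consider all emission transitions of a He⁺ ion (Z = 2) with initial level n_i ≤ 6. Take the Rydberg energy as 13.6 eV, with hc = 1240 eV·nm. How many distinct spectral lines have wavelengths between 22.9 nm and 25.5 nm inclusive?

Enumerate all n_i → n_f pairs with 1 ≤ n_f < n_i ≤ 6 and compute λ = 1240 / [13.6·4·(1/n_f² − 1/n_i²)].
Lines falling in [22.9, 25.5] nm: 6→1 (23.45 nm), 5→1 (23.74 nm), 4→1 (24.31 nm).

3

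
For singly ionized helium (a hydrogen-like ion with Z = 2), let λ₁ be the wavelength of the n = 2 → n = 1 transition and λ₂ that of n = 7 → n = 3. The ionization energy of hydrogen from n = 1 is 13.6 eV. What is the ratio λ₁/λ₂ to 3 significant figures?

0.121

λ ∝ 1/ΔE ∝ 1/(1/n_f² − 1/n_i²), and the Z² and hc factors cancel in the ratio.
λ₁/λ₂ = (1/3² − 1/7²)/(1/1² − 1/2²) = 0.09070/0.7500 = 0.121.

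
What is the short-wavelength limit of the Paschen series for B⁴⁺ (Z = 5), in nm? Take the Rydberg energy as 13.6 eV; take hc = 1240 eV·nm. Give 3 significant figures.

32.8 nm

The Paschen series has lower level n_f = 3; the series limit corresponds to n_i → ∞.
ΔE_max = 13.6 × 25 / 3² = 37.78 eV.
λ_min = 1240 / 37.78 = 32.8 nm.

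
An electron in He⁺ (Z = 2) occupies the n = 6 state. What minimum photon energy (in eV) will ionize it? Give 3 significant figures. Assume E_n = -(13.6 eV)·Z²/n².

E_n = −13.6 Z²/n² = −54.40/n² eV for Z = 2.
E_6 = −54.40/36 = −1.51 eV, so ionization (to E = 0) requires 1.51 eV.

1.51 eV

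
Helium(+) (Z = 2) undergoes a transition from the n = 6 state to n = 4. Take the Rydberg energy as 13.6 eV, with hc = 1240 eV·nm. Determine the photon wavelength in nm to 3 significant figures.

For Z = 2 the level energies scale as Z², so the effective Rydberg energy is 13.6 × 4 = 54.40 eV.
ΔE = 54.40 × (1/4² − 1/6²) = 54.40 × 0.03472 = 1.889 eV.
λ = hc/ΔE = 1240 / 1.889 = 656 nm.

656 nm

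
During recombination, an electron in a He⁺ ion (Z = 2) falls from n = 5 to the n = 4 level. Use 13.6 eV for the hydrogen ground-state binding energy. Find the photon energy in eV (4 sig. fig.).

The Bohr energies scale as Z², so for Z = 2: E_n = −54.40/n² eV.
E_5 = −54.40/25 = −2.176 eV and E_4 = −54.40/16 = −3.400 eV.
The photon energy is |E_5 − E_4| = 1.224 eV.

1.224 eV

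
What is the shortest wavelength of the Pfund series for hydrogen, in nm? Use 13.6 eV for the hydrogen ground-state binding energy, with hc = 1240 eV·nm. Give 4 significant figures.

The Pfund series has lower level n_f = 5; the series limit corresponds to n_i → ∞.
ΔE_max = 13.6 × 1 / 5² = 0.5440 eV.
λ_min = 1240 / 0.5440 = 2279 nm.

2279 nm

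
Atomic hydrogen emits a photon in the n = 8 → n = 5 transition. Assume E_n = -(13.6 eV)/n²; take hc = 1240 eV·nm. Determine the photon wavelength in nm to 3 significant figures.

ΔE = 13.60 × (1/5² − 1/8²) = 13.60 × 0.02438 = 0.3315 eV.
λ = hc/ΔE = 1240 / 0.3315 = 3740 nm.
This line belongs to the Pfund series.

3740 nm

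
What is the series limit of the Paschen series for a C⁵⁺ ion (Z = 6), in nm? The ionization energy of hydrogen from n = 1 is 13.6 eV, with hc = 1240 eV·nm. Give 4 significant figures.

The Paschen series has lower level n_f = 3; the series limit corresponds to n_i → ∞.
ΔE_max = 13.6 × 36 / 3² = 54.40 eV.
λ_min = 1240 / 54.40 = 22.79 nm.

22.79 nm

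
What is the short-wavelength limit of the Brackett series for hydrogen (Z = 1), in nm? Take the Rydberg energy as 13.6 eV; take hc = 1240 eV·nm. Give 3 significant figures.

1460 nm

The Brackett series has lower level n_f = 4; the series limit corresponds to n_i → ∞.
ΔE_max = 13.6 × 1 / 4² = 0.8500 eV.
λ_min = 1240 / 0.8500 = 1460 nm.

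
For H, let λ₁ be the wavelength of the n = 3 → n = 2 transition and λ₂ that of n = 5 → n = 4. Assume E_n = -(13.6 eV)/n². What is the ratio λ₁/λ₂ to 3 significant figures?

λ ∝ 1/ΔE ∝ 1/(1/n_f² − 1/n_i²), and the Z² and hc factors cancel in the ratio.
λ₁/λ₂ = (1/4² − 1/5²)/(1/2² − 1/3²) = 0.02250/0.1389 = 0.162.

0.162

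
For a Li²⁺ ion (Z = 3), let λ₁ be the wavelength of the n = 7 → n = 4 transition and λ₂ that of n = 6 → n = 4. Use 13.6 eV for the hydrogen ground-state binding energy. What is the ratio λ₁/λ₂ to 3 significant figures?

λ ∝ 1/ΔE ∝ 1/(1/n_f² − 1/n_i²), and the Z² and hc factors cancel in the ratio.
λ₁/λ₂ = (1/4² − 1/6²)/(1/4² − 1/7²) = 0.03472/0.04209 = 0.825.

0.825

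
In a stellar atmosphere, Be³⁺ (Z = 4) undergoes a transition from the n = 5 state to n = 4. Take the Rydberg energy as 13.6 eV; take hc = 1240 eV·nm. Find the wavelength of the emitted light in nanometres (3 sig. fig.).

For Z = 4 the level energies scale as Z², so the effective Rydberg energy is 13.6 × 16 = 217.6 eV.
ΔE = 217.6 × (1/4² − 1/5²) = 217.6 × 0.02250 = 4.896 eV.
λ = hc/ΔE = 1240 / 4.896 = 253 nm.

253 nm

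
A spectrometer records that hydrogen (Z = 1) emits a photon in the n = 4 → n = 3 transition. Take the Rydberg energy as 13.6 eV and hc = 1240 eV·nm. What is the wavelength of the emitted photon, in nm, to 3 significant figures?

ΔE = 13.60 × (1/3² − 1/4²) = 13.60 × 0.04861 = 0.6611 eV.
λ = hc/ΔE = 1240 / 0.6611 = 1880 nm.
This line belongs to the Paschen series.

1880 nm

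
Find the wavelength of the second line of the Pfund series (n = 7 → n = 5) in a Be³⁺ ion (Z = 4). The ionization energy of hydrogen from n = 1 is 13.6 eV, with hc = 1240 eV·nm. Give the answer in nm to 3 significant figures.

The Pfund series terminates on n_f = 5; the second line has n_i = 5+2 = 7.
ΔE = 217.6 × (1/5² − 1/7²) = 4.263 eV.
λ = 1240 / 4.263 = 291 nm.

291 nm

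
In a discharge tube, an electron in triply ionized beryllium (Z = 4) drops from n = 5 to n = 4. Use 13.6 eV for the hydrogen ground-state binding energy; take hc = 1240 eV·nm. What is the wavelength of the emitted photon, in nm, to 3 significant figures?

For Z = 4 the level energies scale as Z², so the effective Rydberg energy is 13.6 × 16 = 217.6 eV.
ΔE = 217.6 × (1/4² − 1/5²) = 217.6 × 0.02250 = 4.896 eV.
λ = hc/ΔE = 1240 / 4.896 = 253 nm.

253 nm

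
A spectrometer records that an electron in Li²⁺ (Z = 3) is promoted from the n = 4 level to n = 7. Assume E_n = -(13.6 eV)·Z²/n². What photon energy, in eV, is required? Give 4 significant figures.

The Bohr energies scale as Z², so for Z = 3: E_n = −122.4/n² eV.
E_7 = −122.4/49 = −2.498 eV and E_4 = −122.4/16 = −7.650 eV.
The photon energy is |E_7 − E_4| = 5.152 eV.

5.152 eV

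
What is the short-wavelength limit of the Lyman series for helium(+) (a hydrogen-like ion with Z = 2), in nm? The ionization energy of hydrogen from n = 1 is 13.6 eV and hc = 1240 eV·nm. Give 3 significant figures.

The Lyman series has lower level n_f = 1; the series limit corresponds to n_i → ∞.
ΔE_max = 13.6 × 4 / 1² = 54.40 eV.
λ_min = 1240 / 54.40 = 22.8 nm.

22.8 nm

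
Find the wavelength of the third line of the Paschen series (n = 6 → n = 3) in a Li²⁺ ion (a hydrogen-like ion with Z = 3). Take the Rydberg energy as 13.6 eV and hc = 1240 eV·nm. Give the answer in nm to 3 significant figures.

122 nm

The Paschen series terminates on n_f = 3; the third line has n_i = 3+3 = 6.
ΔE = 122.4 × (1/3² − 1/6²) = 10.20 eV.
λ = 1240 / 10.20 = 122 nm.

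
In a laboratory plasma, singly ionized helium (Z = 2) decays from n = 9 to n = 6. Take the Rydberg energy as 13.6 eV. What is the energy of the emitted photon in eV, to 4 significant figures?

0.8395 eV

The Bohr energies scale as Z², so for Z = 2: E_n = −54.40/n² eV.
E_9 = −54.40/81 = −0.6716 eV and E_6 = −54.40/36 = −1.511 eV.
The photon energy is |E_9 − E_6| = 0.8395 eV.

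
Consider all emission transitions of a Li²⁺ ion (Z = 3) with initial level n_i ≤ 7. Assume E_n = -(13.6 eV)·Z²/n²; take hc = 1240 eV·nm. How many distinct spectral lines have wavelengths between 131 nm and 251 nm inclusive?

Enumerate all n_i → n_f pairs with 1 ≤ n_f < n_i ≤ 7 and compute λ = 1240 / [13.6·9·(1/n_f² − 1/n_i²)].
Lines falling in [131, 251] nm: 5→3 (142.5 nm), 4→3 (208.4 nm), 7→4 (240.7 nm).

3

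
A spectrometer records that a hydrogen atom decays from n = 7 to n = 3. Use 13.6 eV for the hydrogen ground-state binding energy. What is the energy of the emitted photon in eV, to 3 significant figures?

E_7 = −13.60/49 = −0.2776 eV and E_3 = −13.60/9 = −1.511 eV.
The photon energy is |E_7 − E_3| = 1.23 eV.

1.23 eV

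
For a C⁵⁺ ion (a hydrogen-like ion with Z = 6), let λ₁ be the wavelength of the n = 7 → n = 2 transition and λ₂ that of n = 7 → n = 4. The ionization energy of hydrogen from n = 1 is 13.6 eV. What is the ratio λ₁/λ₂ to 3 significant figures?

0.183

λ ∝ 1/ΔE ∝ 1/(1/n_f² − 1/n_i²), and the Z² and hc factors cancel in the ratio.
λ₁/λ₂ = (1/4² − 1/7²)/(1/2² − 1/7²) = 0.04209/0.2296 = 0.183.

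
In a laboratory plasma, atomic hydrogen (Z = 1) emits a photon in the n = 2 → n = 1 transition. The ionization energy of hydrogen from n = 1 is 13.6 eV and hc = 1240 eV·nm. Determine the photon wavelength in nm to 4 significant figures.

ΔE = 13.60 × (1/1² − 1/2²) = 13.60 × 0.7500 = 10.20 eV.
λ = hc/ΔE = 1240 / 10.20 = 121.6 nm.
This line belongs to the Lyman series.

121.6 nm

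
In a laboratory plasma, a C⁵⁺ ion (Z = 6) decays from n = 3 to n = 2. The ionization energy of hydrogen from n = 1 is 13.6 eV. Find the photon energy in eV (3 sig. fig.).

68.0 eV

The Bohr energies scale as Z², so for Z = 6: E_n = −489.6/n² eV.
E_3 = −489.6/9 = −54.40 eV and E_2 = −489.6/4 = −122.4 eV.
The photon energy is |E_3 − E_2| = 68.0 eV.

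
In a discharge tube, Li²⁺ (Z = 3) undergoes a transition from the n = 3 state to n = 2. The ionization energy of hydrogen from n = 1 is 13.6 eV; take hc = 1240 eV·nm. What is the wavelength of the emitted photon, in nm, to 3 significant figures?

For Z = 3 the level energies scale as Z², so the effective Rydberg energy is 13.6 × 9 = 122.4 eV.
ΔE = 122.4 × (1/2² − 1/3²) = 122.4 × 0.1389 = 17.00 eV.
λ = hc/ΔE = 1240 / 17.00 = 72.9 nm.

72.9 nm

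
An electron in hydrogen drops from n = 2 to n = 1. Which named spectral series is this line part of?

The series is set by the lower level: n_f = 1 is the Lyman series.

Lyman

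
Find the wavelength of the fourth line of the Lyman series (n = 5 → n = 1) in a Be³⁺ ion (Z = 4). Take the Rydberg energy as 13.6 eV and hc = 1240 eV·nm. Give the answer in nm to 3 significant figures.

5.94 nm

The Lyman series terminates on n_f = 1; the fourth line has n_i = 1+4 = 5.
ΔE = 217.6 × (1/1² − 1/5²) = 208.9 eV.
λ = 1240 / 208.9 = 5.94 nm.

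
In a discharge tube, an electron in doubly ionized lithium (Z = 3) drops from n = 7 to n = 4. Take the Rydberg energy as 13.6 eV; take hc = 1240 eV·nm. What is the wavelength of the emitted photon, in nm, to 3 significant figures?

For Z = 3 the level energies scale as Z², so the effective Rydberg energy is 13.6 × 9 = 122.4 eV.
ΔE = 122.4 × (1/4² − 1/7²) = 122.4 × 0.04209 = 5.152 eV.
λ = hc/ΔE = 1240 / 5.152 = 241 nm.

241 nm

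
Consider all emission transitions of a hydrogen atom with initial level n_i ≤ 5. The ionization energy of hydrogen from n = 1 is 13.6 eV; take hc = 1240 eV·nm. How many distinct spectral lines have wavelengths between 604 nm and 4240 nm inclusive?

Enumerate all n_i → n_f pairs with 1 ≤ n_f < n_i ≤ 5 and compute λ = 1240 / [13.6·1·(1/n_f² − 1/n_i²)].
Lines falling in [604, 4240] nm: 3→2 (656.5 nm), 5→3 (1282 nm), 4→3 (1876 nm), 5→4 (4052 nm).

4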